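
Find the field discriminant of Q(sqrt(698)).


For K = Q(sqrt(d)) with d squarefree: disc(K) = d if d = 1 mod 4, and disc(K) = 4d if d = 2 or 3 mod 4.
Here d = 698, and d mod 4 = 2.
d = 2 mod 4, not 1 (O_K = Z[sqrt(d)]), so disc(K) = 4d = 4 * (698) = 2792

2792


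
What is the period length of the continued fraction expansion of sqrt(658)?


Run the CF algorithm for sqrt(658).
a_0 = floor(sqrt(658)) = 25; set m_0=0, q_0=1.
Recurrence: m' = q*a - m,  q' = (d - m'^2)/q,  a' = floor((a_0 + m')/q').
  step 1: m=25, q=33, a=1
  step 2: m=8, q=18, a=1
  step 3: m=10, q=31, a=1
  step 4: m=21, q=7, a=6
  step 5: m=21, q=31, a=1
  step 6: m=10, q=18, a=1
  step 7: m=8, q=33, a=1
  step 8: m=25, q=1, a=50
a_8 = 2*a_0 = 50, so the period closes here.
sqrt(658) = [25; 1, 1, 1, 6, 1, 1, 1, 50]
Period length = 8

8


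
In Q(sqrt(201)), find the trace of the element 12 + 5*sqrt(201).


Tr(a + b*sqrt(d)) = (a + b*sqrt(d)) + (a - b*sqrt(d)) = 2a
= 2 * (12)
= 24

24


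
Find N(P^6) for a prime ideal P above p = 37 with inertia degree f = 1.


N(P^a) = p^(a*f)
= 37^(6*1)
= 37^6
= 2565726409

2565726409


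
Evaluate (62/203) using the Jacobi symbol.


Compute (62/203) via quadratic reciprocity:
  pull out 2: (2/203) = -1  (since 203 mod 8 = 3)
  reciprocity: (31/203) -> -(203/31)
  reduce: (17/31)
  reciprocity: (17/31) -> +(31/17)
  reduce: (14/17)
  pull out 2: (2/17) = +1  (since 17 mod 8 = 1)
  reciprocity: (7/17) -> +(17/7)
  reduce: (3/7)
  reciprocity: (3/7) -> -(7/3)
  reduce: (1/3)
  (1/3) = 1
Product of signs = -1

-1


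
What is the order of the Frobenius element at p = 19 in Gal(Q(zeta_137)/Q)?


The Frobenius at p in Gal(Q(zeta_n)/Q) = (Z/nZ)* is the class of p, so its order is ord_137(19), the smallest k >= 1 with 19^k = 1 mod 137.
n = 137 = 137, phi(137) = 136; the order divides phi(n).
Divisors of 136: 1, 2, 4, 8, 17, 34, 68, 136
Repeated squaring mod 137: 19^1 = 19, 19^2 = 87, 19^4 = 34, 19^8 = 60, 19^16 = 38, 19^32 = 74, 19^64 = 133, 19^128 = 16
Test divisors in increasing order:
  k=1: 19^1 = 19 mod 137
  k=2: 19^2 = 87 mod 137
  k=4: 19^4 = 34 mod 137
  k=8: 19^8 = 60 mod 137
  k=17: 19^17 = 38 * 19 = 37 mod 137
  k=34: 19^34 = 74 * 87 = 136 mod 137
  k=68: 19^68 = 133 * 34 = 1 mod 137  <- first divisor giving 1
Order = 68

68


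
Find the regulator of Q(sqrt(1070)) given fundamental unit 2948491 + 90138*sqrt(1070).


epsilon = 2948491 + 90138*sqrt(1070)
= 5.8970e+06
R = ln(5.8970e+06)
= 15.5900

15.5900


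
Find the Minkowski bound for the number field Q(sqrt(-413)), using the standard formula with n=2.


d = -413, d mod 4 = 3, so disc(K) = 4d = -1652; |disc(K)| = 1652
Imaginary quadratic field, so n = 2, s = r2 = 1, r1 = 0
M = (n!/n^n) * (4/pi)^s * sqrt(|disc(K)|) = (2!/2^2) * (4/pi)^1 * sqrt(1652)
= 0.5 * 1.273240 * 40.644803
= 25.8753

25.8753


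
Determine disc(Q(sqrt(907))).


For K = Q(sqrt(d)) with d squarefree: disc(K) = d if d = 1 mod 4, and disc(K) = 4d if d = 2 or 3 mod 4.
Here d = 907, and d mod 4 = 3.
d = 3 mod 4, not 1 (O_K = Z[sqrt(d)]), so disc(K) = 4d = 4 * (907) = 3628

3628


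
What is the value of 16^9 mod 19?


p = 19 is prime and the exponent is (p-1)/2 = 9, so by Euler's criterion 16^9 = (16/19) = +1 or -1 mod 19.
Compute by square-and-multiply:
  9 = 8 + 1 (binary 1001)
  Repeated squaring mod 19: 16^1 = 16, 16^2 = 9, 16^4 = 5, 16^8 = 6
  16^9 = 16^8 * 16^1 = 6 * 16 mod 19
    6 * 16 = 96 = 1 mod 19
  16^9 = 1 mod 19
Result 1: 16 is a quadratic residue mod 19.
16^9 mod 19 = 1

1


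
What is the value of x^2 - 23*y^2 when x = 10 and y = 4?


x^2 - d*y^2
= 10^2 - 23*4^2
= 100 - 368
= -268

-268


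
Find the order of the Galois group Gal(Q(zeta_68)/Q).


|Gal(Q(zeta_68)/Q)| = phi(68)
= 32

32


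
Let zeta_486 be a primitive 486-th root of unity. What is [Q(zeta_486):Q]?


The degree equals Euler's totient phi(486).
486 = 2 * 3^5
phi(486) = 162

162


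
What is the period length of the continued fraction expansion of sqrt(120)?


Run the CF algorithm for sqrt(120).
a_0 = floor(sqrt(120)) = 10; set m_0=0, q_0=1.
Recurrence: m' = q*a - m,  q' = (d - m'^2)/q,  a' = floor((a_0 + m')/q').
  step 1: m=10, q=20, a=1
  step 2: m=10, q=1, a=20
a_2 = 2*a_0 = 20, so the period closes here.
sqrt(120) = [10; 1, 20]
Period length = 2

2


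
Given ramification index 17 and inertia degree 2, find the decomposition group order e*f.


|D_P| = e * f
= 17 * 2
= 34

34


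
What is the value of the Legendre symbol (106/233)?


p = 233 is prime, so compute (106/233) with the reciprocity algorithm (Jacobi-symbol steps: pull out 2s via (2/n), flip via reciprocity, reduce):
  pull out 2: (2/233) = +1  (since 233 mod 8 = 1)
  reciprocity: (53/233) -> +(233/53)
  reduce: (21/53)
  reciprocity: (21/53) -> +(53/21)
  reduce: (11/21)
  reciprocity: (11/21) -> +(21/11)
  reduce: (10/11)
  pull out 2: (2/11) = -1  (since 11 mod 8 = 3)
  reciprocity: (5/11) -> +(11/5)
  reduce: (1/5)
  (1/5) = 1
Product of signs = -1
(106/233) = -1

-1


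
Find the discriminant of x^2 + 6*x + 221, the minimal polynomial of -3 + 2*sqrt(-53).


The element -3 + 2*sqrt(-53) has minimal polynomial:
x^2 + 6*x + 221
Discriminant = (6)^2 - 4*(221)
= 36 - 884
= -848

-848


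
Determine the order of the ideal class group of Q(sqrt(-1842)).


K = Q(sqrt(-1842)). d mod 4 = 2, so D = disc(K) = 4d = -7368
h(K) equals the number of primitive reduced positive-definite forms (a, b, c) = a*x^2 + b*x*y + c*y^2 with b^2 - 4ac = D,
where reduced means |b| <= a <= c, with b >= 0 whenever |b| = a or a = c, and primitive means gcd(a, b, c) = 1.
Reduced forces 3a^2 <= |D| = 7368, so 1 <= a <= 49; b must have the parity of D, and c = (b^2 - D)/(4a) must be an integer >= a.
Enumerate a = 1..49, b in [-a, a]:
  a=1: (1, 0, 1842)  [1]
  a=2: (2, 0, 921)  [1]
  a=3: (3, 0, 614)  [1]
  a=4..5: none
  a=6: (6, 0, 307)  [1]
  a=7..12: none
  a=13: (13, -4, 142), (13, 4, 142)  [2]
  a=14..18: none
  a=19: (19, -2, 97), (19, 2, 97)  [2]
  a=20..25: none
  a=26: (26, -4, 71), (26, 4, 71)  [2]
  a=27..30: none
  a=31: (31, -14, 61), (31, 14, 61)  [2]
  a=32..37: none
  a=38: (38, -36, 57), (38, 36, 57)  [2]
  a=39: (39, -30, 53), (39, 30, 53)  [2]
  a=40..49: none
Total reduced forms: 1 + 1 + 1 + 1 + 2 + 2 + 2 + 2 + 2 + 2 = 16
h = 16

16


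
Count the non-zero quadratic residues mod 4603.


For prime p, the number of non-zero quadratic residues is (p-1)/2.
= (4603-1)/2
= 2301

2301


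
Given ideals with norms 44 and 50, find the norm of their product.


N(IJ) = N(I) * N(J)
= 44 * 50
= 2200

2200


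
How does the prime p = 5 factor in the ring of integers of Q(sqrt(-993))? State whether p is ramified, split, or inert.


K = Q(sqrt(-993)). Since d mod 4 = 3, disc(K) = -3972.
Check p | disc: -3972 mod 5 = 3.
p does not divide disc. Compute Legendre symbol (d/p):
2^((5-1)/2) mod 5 = -1
(d/p) = -1, so p is inert: (p) stays prime with e=1, f=2, g=1.
Therefore p is inert.

inert


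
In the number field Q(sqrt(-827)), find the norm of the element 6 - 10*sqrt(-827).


N(a + b*sqrt(d)) = a^2 - d*b^2
= (6)^2 - (-827)*(-10)^2
= 36 + 82700
= 82736

82736


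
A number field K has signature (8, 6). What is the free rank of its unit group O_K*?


By Dirichlet's unit theorem:
rank = r1 + r2 - 1
= 8 + 6 - 1
= 13

13


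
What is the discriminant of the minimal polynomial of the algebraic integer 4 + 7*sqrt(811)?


The element 4 + 7*sqrt(811) has minimal polynomial:
x^2 - 8*x - 39723
Discriminant = (-8)^2 - 4*(-39723)
= 64 + 158892
= 158956

158956


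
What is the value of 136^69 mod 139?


p = 139 is prime and the exponent is (p-1)/2 = 69, so by Euler's criterion 136^69 = (136/139) = +1 or -1 mod 139.
Compute by square-and-multiply:
  69 = 64 + 4 + 1 (binary 1000101)
  Repeated squaring mod 139: 136^1 = 136, 136^2 = 9, 136^4 = 81, 136^8 = 28, 136^16 = 89, 136^32 = 137, 136^64 = 4
  136^69 = 136^64 * 136^4 * 136^1 = 4 * 81 * 136 mod 139
    4 * 81 = 324 = 46 mod 139
    46 * 136 = 6256 = 1 mod 139
  136^69 = 1 mod 139
Result 1: 136 is a quadratic residue mod 139.
136^69 mod 139 = 1

1


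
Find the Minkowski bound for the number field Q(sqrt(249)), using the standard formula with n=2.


d = 249, d mod 4 = 1, so disc(K) = d = 249; |disc(K)| = 249
Real quadratic field, so n = 2, s = r2 = 0, r1 = 2
M = (n!/n^n) * (4/pi)^s * sqrt(|disc(K)|) = (2!/2^2) * (4/pi)^0 * sqrt(249)
= 0.5 * 1.000000 * 15.779734
= 7.8899

7.8899


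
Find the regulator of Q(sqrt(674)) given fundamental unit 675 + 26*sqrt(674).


epsilon = 675 + 26*sqrt(674)
= 1349.9993
R = ln(1349.9993)
= 7.2079

7.2079


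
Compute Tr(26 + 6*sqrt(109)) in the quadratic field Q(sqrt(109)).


Tr(a + b*sqrt(d)) = (a + b*sqrt(d)) + (a - b*sqrt(d)) = 2a
= 2 * (26)
= 52

52


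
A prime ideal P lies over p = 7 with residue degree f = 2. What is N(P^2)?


N(P^a) = p^(a*f)
= 7^(2*2)
= 7^4
= 2401

2401


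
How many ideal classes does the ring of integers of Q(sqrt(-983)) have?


K = Q(sqrt(-983)). d mod 4 = 1, so D = disc(K) = d = -983
h(K) equals the number of primitive reduced positive-definite forms (a, b, c) = a*x^2 + b*x*y + c*y^2 with b^2 - 4ac = D,
where reduced means |b| <= a <= c, with b >= 0 whenever |b| = a or a = c, and primitive means gcd(a, b, c) = 1.
Reduced forces 3a^2 <= |D| = 983, so 1 <= a <= 18; b must have the parity of D, and c = (b^2 - D)/(4a) must be an integer >= a.
Enumerate a = 1..18, b in [-a, a]:
  a=1: (1, 1, 246)  [1]
  a=2: (2, -1, 123), (2, 1, 123)  [2]
  a=3: (3, -1, 82), (3, 1, 82)  [2]
  a=4: (4, -3, 62), (4, 3, 62)  [2]
  a=5: none
  a=6: (6, -5, 42), (6, -1, 41), (6, 1, 41), (6, 5, 42)  [4]
  a=7: (7, -5, 36), (7, 5, 36)  [2]
  a=8: (8, -3, 31), (8, 3, 31)  [2]
  a=9: (9, -5, 28), (9, 5, 28)  [2]
  a=10..11: none
  a=12: (12, -11, 23), (12, -5, 21), (12, 5, 21), (12, 11, 23)  [4]
  a=13: none
  a=14: (14, -9, 19), (14, -5, 18), (14, 5, 18), (14, 9, 19)  [4]
  a=15: none
  a=16: (16, -13, 18), (16, 13, 18)  [2]
  a=17..18: none
Total reduced forms: 1 + 2 + 2 + 2 + 4 + 2 + 2 + 2 + 4 + 4 + 2 = 27
h = 27

27


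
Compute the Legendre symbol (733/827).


p = 827 is prime, so compute (733/827) with the reciprocity algorithm (Jacobi-symbol steps: pull out 2s via (2/n), flip via reciprocity, reduce):
  reciprocity: (733/827) -> +(827/733)
  reduce: (94/733)
  pull out 2: (2/733) = -1  (since 733 mod 8 = 5)
  reciprocity: (47/733) -> +(733/47)
  reduce: (28/47)
  pull out 2: (2/47) = +1  (since 47 mod 8 = 7)
  pull out 2: (2/47) = +1  (since 47 mod 8 = 7)
  reciprocity: (7/47) -> -(47/7)
  reduce: (5/7)
  reciprocity: (5/7) -> +(7/5)
  reduce: (2/5)
  pull out 2: (2/5) = -1  (since 5 mod 8 = 5)
  (1/5) = 1
Product of signs = -1
(733/827) = -1

-1


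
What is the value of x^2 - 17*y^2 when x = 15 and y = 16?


x^2 - d*y^2
= 15^2 - 17*16^2
= 225 - 4352
= -4127

-4127


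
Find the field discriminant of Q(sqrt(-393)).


For K = Q(sqrt(d)) with d squarefree: disc(K) = d if d = 1 mod 4, and disc(K) = 4d if d = 2 or 3 mod 4.
Here d = -393, and d mod 4 = 3.
d = 3 mod 4, not 1 (O_K = Z[sqrt(d)]), so disc(K) = 4d = 4 * (-393) = -1572

-1572


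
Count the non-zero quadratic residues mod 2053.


For prime p, the number of non-zero quadratic residues is (p-1)/2.
= (2053-1)/2
= 1026

1026


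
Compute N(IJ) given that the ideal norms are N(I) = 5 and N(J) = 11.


N(IJ) = N(I) * N(J)
= 5 * 11
= 55

55


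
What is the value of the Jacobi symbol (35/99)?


Compute (35/99) via quadratic reciprocity:
  reciprocity: (35/99) -> -(99/35)
  reduce: (29/35)
  reciprocity: (29/35) -> +(35/29)
  reduce: (6/29)
  pull out 2: (2/29) = -1  (since 29 mod 8 = 5)
  reciprocity: (3/29) -> +(29/3)
  reduce: (2/3)
  pull out 2: (2/3) = -1  (since 3 mod 8 = 3)
  (1/3) = 1
Product of signs = -1

-1


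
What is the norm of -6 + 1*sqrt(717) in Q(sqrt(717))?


N(a + b*sqrt(d)) = a^2 - d*b^2
= (-6)^2 - (717)*(1)^2
= 36 - 717
= -681

-681


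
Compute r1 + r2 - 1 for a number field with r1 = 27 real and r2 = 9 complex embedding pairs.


By Dirichlet's unit theorem:
rank = r1 + r2 - 1
= 27 + 9 - 1
= 35

35


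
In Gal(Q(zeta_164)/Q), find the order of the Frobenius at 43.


The Frobenius at p in Gal(Q(zeta_n)/Q) = (Z/nZ)* is the class of p, so its order is ord_164(43), the smallest k >= 1 with 43^k = 1 mod 164.
n = 164 = 2^2 * 41, phi(164) = 80; the order divides phi(n).
Divisors of 80: 1, 2, 4, 5, 8, 10, 16, 20, 40, 80
Repeated squaring mod 164: 43^1 = 43, 43^2 = 45, 43^4 = 57, 43^8 = 133, 43^16 = 141, 43^32 = 37, 43^64 = 57
Test divisors in increasing order:
  k=1: 43^1 = 43 mod 164
  k=2: 43^2 = 45 mod 164
  k=4: 43^4 = 57 mod 164
  k=5: 43^5 = 57 * 43 = 155 mod 164
  k=8: 43^8 = 133 mod 164
  k=10: 43^10 = 133 * 45 = 81 mod 164
  k=16: 43^16 = 141 mod 164
  k=20: 43^20 = 141 * 57 = 1 mod 164  <- first divisor giving 1
Order = 20

20


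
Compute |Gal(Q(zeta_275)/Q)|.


|Gal(Q(zeta_275)/Q)| = phi(275)
= 200

200


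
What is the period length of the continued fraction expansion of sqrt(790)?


Run the CF algorithm for sqrt(790).
a_0 = floor(sqrt(790)) = 28; set m_0=0, q_0=1.
Recurrence: m' = q*a - m,  q' = (d - m'^2)/q,  a' = floor((a_0 + m')/q').
  step 1: m=28, q=6, a=9
  step 2: m=26, q=19, a=2
  step 3: m=12, q=34, a=1
  step 4: m=22, q=9, a=5
  step 5: m=23, q=29, a=1
  step 6: m=6, q=26, a=1
  step 7: m=20, q=15, a=3
  step 8: m=25, q=11, a=4
  step 9: m=19, q=39, a=1
  step 10: m=20, q=10, a=4
  step 11: m=20, q=39, a=1
  step 12: m=19, q=11, a=4
  step 13: m=25, q=15, a=3
  step 14: m=20, q=26, a=1
  step 15: m=6, q=29, a=1
  step 16: m=23, q=9, a=5
  step 17: m=22, q=34, a=1
  step 18: m=12, q=19, a=2
  step 19: m=26, q=6, a=9
  step 20: m=28, q=1, a=56
a_20 = 2*a_0 = 56, so the period closes here.
sqrt(790) = [28; 9, 2, 1, 5, 1, 1, 3, 4, 1, 4, 1, 4, 3, 1, 1, 5, 1, 2, 9, 56]
Period length = 20

20


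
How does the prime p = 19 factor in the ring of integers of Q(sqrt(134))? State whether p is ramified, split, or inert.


K = Q(sqrt(134)). Since d mod 4 = 2, disc(K) = 536.
Check p | disc: 536 mod 19 = 4.
p does not divide disc. Compute Legendre symbol (d/p):
1^((19-1)/2) mod 19 = 1
(d/p) = 1, so p splits: (p) = P*P' with e=1, f=1, g=2.
Therefore p is split.

split


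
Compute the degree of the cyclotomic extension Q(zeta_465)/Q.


The degree equals Euler's totient phi(465).
465 = 3 * 5 * 31
phi(465) = 240

240


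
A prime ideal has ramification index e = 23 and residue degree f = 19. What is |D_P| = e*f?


|D_P| = e * f
= 23 * 19
= 437

437


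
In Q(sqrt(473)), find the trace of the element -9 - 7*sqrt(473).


Tr(a + b*sqrt(d)) = (a + b*sqrt(d)) + (a - b*sqrt(d)) = 2a
= 2 * (-9)
= -18

-18


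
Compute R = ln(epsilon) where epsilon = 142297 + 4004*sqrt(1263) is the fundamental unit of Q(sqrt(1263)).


epsilon = 142297 + 4004*sqrt(1263)
= 284594.0000
R = ln(284594.0000)
= 12.5588

12.5588


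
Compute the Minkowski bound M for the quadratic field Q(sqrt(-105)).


d = -105, d mod 4 = 3, so disc(K) = 4d = -420; |disc(K)| = 420
Imaginary quadratic field, so n = 2, s = r2 = 1, r1 = 0
M = (n!/n^n) * (4/pi)^s * sqrt(|disc(K)|) = (2!/2^2) * (4/pi)^1 * sqrt(420)
= 0.5 * 1.273240 * 20.493902
= 13.0468

13.0468


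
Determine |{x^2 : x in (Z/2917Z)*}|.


For prime p, the number of non-zero quadratic residues is (p-1)/2.
= (2917-1)/2
= 1458

1458


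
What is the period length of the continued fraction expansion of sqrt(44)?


Run the CF algorithm for sqrt(44).
a_0 = floor(sqrt(44)) = 6; set m_0=0, q_0=1.
Recurrence: m' = q*a - m,  q' = (d - m'^2)/q,  a' = floor((a_0 + m')/q').
  step 1: m=6, q=8, a=1
  step 2: m=2, q=5, a=1
  step 3: m=3, q=7, a=1
  step 4: m=4, q=4, a=2
  step 5: m=4, q=7, a=1
  step 6: m=3, q=5, a=1
  step 7: m=2, q=8, a=1
  step 8: m=6, q=1, a=12
a_8 = 2*a_0 = 12, so the period closes here.
sqrt(44) = [6; 1, 1, 1, 2, 1, 1, 1, 12]
Period length = 8

8


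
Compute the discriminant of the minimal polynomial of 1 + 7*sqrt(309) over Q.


The element 1 + 7*sqrt(309) has minimal polynomial:
x^2 - 2*x - 15140
Discriminant = (-2)^2 - 4*(-15140)
= 4 + 60560
= 60564

60564


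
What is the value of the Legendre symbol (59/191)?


p = 191 is prime, so compute (59/191) with the reciprocity algorithm (Jacobi-symbol steps: pull out 2s via (2/n), flip via reciprocity, reduce):
  reciprocity: (59/191) -> -(191/59)
  reduce: (14/59)
  pull out 2: (2/59) = -1  (since 59 mod 8 = 3)
  reciprocity: (7/59) -> -(59/7)
  reduce: (3/7)
  reciprocity: (3/7) -> -(7/3)
  reduce: (1/3)
  (1/3) = 1
Product of signs = 1
(59/191) = 1

1


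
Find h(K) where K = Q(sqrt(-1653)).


K = Q(sqrt(-1653)). d mod 4 = 3, so D = disc(K) = 4d = -6612
h(K) equals the number of primitive reduced positive-definite forms (a, b, c) = a*x^2 + b*x*y + c*y^2 with b^2 - 4ac = D,
where reduced means |b| <= a <= c, with b >= 0 whenever |b| = a or a = c, and primitive means gcd(a, b, c) = 1.
Reduced forces 3a^2 <= |D| = 6612, so 1 <= a <= 46; b must have the parity of D, and c = (b^2 - D)/(4a) must be an integer >= a.
Enumerate a = 1..46, b in [-a, a]:
  a=1: (1, 0, 1653)  [1]
  a=2: (2, 2, 827)  [1]
  a=3: (3, 0, 551)  [1]
  a=4..5: none
  a=6: (6, 6, 277)  [1]
  a=7..16: none
  a=17: (17, -16, 101), (17, 16, 101)  [2]
  a=18: none
  a=19: (19, 0, 87)  [1]
  a=20..22: none
  a=23: (23, -14, 74), (23, 14, 74)  [2]
  a=24..28: none
  a=29: (29, 0, 57)  [1]
  a=30..33: none
  a=34: (34, -18, 51), (34, 18, 51)  [2]
  a=35..36: none
  a=37: (37, -14, 46), (37, 14, 46)  [2]
  a=38: (38, 38, 53)  [1]
  a=39..42: none
  a=43: (43, 28, 43)  [1]
  a=44..46: none
Total reduced forms: 1 + 1 + 1 + 1 + 2 + 1 + 2 + 1 + 2 + 2 + 1 + 1 = 16
h = 16

16


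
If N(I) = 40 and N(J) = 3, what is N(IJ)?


N(IJ) = N(I) * N(J)
= 40 * 3
= 120

120


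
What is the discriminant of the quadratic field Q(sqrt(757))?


For K = Q(sqrt(d)) with d squarefree: disc(K) = d if d = 1 mod 4, and disc(K) = 4d if d = 2 or 3 mod 4.
Here d = 757, and d mod 4 = 1.
d = 1 mod 4 (O_K = Z[(1+sqrt(d))/2]), so disc(K) = d = 757

757


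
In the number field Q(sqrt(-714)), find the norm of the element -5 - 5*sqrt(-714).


N(a + b*sqrt(d)) = a^2 - d*b^2
= (-5)^2 - (-714)*(-5)^2
= 25 + 17850
= 17875

17875


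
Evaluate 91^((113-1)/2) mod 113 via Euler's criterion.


p = 113 is prime and the exponent is (p-1)/2 = 56, so by Euler's criterion 91^56 = (91/113) = +1 or -1 mod 113.
Compute by square-and-multiply:
  56 = 32 + 16 + 8 (binary 111000)
  Repeated squaring mod 113: 91^1 = 91, 91^2 = 32, 91^4 = 7, 91^8 = 49, 91^16 = 28, 91^32 = 106
  91^56 = 91^32 * 91^16 * 91^8 = 106 * 28 * 49 mod 113
    106 * 28 = 2968 = 30 mod 113
    30 * 49 = 1470 = 1 mod 113
  91^56 = 1 mod 113
Result 1: 91 is a quadratic residue mod 113.
91^56 mod 113 = 1

1


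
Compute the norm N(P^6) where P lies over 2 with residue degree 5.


N(P^a) = p^(a*f)
= 2^(6*5)
= 2^30
= 1073741824

1073741824


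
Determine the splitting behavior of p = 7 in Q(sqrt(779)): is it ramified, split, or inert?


K = Q(sqrt(779)). Since d mod 4 = 3, disc(K) = 3116.
Check p | disc: 3116 mod 7 = 1.
p does not divide disc. Compute Legendre symbol (d/p):
2^((7-1)/2) mod 7 = 1
(d/p) = 1, so p splits: (p) = P*P' with e=1, f=1, g=2.
Therefore p is split.

split


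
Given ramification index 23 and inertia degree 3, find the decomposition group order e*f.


|D_P| = e * f
= 23 * 3
= 69

69


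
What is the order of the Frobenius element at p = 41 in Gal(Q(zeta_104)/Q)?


The Frobenius at p in Gal(Q(zeta_n)/Q) = (Z/nZ)* is the class of p, so its order is ord_104(41), the smallest k >= 1 with 41^k = 1 mod 104.
n = 104 = 2^3 * 13, phi(104) = 48; the order divides phi(n).
Divisors of 48: 1, 2, 3, 4, 6, 8, 12, 16, 24, 48
Repeated squaring mod 104: 41^1 = 41, 41^2 = 17, 41^4 = 81, 41^8 = 9, 41^16 = 81, 41^32 = 9
Test divisors in increasing order:
  k=1: 41^1 = 41 mod 104
  k=2: 41^2 = 17 mod 104
  k=3: 41^3 = 17 * 41 = 73 mod 104
  k=4: 41^4 = 81 mod 104
  k=6: 41^6 = 81 * 17 = 25 mod 104
  k=8: 41^8 = 9 mod 104
  k=12: 41^12 = 9 * 81 = 1 mod 104  <- first divisor giving 1
Order = 12

12


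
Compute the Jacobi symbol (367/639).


Compute (367/639) via quadratic reciprocity:
  reciprocity: (367/639) -> -(639/367)
  reduce: (272/367)
  pull out 2: (2/367) = +1  (since 367 mod 8 = 7)
  pull out 2: (2/367) = +1  (since 367 mod 8 = 7)
  pull out 2: (2/367) = +1  (since 367 mod 8 = 7)
  pull out 2: (2/367) = +1  (since 367 mod 8 = 7)
  reciprocity: (17/367) -> +(367/17)
  reduce: (10/17)
  pull out 2: (2/17) = +1  (since 17 mod 8 = 1)
  reciprocity: (5/17) -> +(17/5)
  reduce: (2/5)
  pull out 2: (2/5) = -1  (since 5 mod 8 = 5)
  (1/5) = 1
Product of signs = 1

1


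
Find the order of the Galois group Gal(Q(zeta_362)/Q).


|Gal(Q(zeta_362)/Q)| = phi(362)
= 180

180


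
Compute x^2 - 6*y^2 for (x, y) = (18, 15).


x^2 - d*y^2
= 18^2 - 6*15^2
= 324 - 1350
= -1026

-1026


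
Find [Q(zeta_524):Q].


The degree equals Euler's totient phi(524).
524 = 2^2 * 131
phi(524) = 260

260


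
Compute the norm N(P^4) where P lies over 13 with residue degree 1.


N(P^a) = p^(a*f)
= 13^(4*1)
= 13^4
= 28561

28561


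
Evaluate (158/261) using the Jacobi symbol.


Compute (158/261) via quadratic reciprocity:
  pull out 2: (2/261) = -1  (since 261 mod 8 = 5)
  reciprocity: (79/261) -> +(261/79)
  reduce: (24/79)
  pull out 2: (2/79) = +1  (since 79 mod 8 = 7)
  pull out 2: (2/79) = +1  (since 79 mod 8 = 7)
  pull out 2: (2/79) = +1  (since 79 mod 8 = 7)
  reciprocity: (3/79) -> -(79/3)
  reduce: (1/3)
  (1/3) = 1
Product of signs = 1

1


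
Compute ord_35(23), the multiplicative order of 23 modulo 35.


We want ord_35(23), the smallest k >= 1 with 23^k = 1 mod 35.
n = 35 = 5 * 7, phi(35) = 24; the order divides phi(n).
Divisors of 24: 1, 2, 3, 4, 6, 8, 12, 24
Repeated squaring mod 35: 23^1 = 23, 23^2 = 4, 23^4 = 16, 23^8 = 11, 23^16 = 16
Test divisors in increasing order:
  k=1: 23^1 = 23 mod 35
  k=2: 23^2 = 4 mod 35
  k=3: 23^3 = 4 * 23 = 22 mod 35
  k=4: 23^4 = 16 mod 35
  k=6: 23^6 = 16 * 4 = 29 mod 35
  k=8: 23^8 = 11 mod 35
  k=12: 23^12 = 11 * 16 = 1 mod 35  <- first divisor giving 1
Order = 12

12


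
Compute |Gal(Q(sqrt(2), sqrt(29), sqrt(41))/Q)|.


The 3 square roots of distinct primes are multiplicatively independent over Q,
so [K:Q] = 2^3 and Gal(K/Q) is isomorphic to (Z/2Z)^3.
|Gal| = 2^3 = 8

8


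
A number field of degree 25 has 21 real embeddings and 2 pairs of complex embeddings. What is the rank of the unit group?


By Dirichlet's unit theorem:
rank = r1 + r2 - 1
= 21 + 2 - 1
= 22

22


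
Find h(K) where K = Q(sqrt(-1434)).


K = Q(sqrt(-1434)). d mod 4 = 2, so D = disc(K) = 4d = -5736
h(K) equals the number of primitive reduced positive-definite forms (a, b, c) = a*x^2 + b*x*y + c*y^2 with b^2 - 4ac = D,
where reduced means |b| <= a <= c, with b >= 0 whenever |b| = a or a = c, and primitive means gcd(a, b, c) = 1.
Reduced forces 3a^2 <= |D| = 5736, so 1 <= a <= 43; b must have the parity of D, and c = (b^2 - D)/(4a) must be an integer >= a.
Enumerate a = 1..43, b in [-a, a]:
  a=1: (1, 0, 1434)  [1]
  a=2: (2, 0, 717)  [1]
  a=3: (3, 0, 478)  [1]
  a=4: none
  a=5: (5, -2, 287), (5, 2, 287)  [2]
  a=6: (6, 0, 239)  [1]
  a=7: (7, -2, 205), (7, 2, 205)  [2]
  a=8..9: none
  a=10: (10, -8, 145), (10, 8, 145)  [2]
  a=11..12: none
  a=13: (13, -6, 111), (13, 6, 111)  [2]
  a=14: (14, -12, 105), (14, 12, 105)  [2]
  a=15: (15, -12, 98), (15, 12, 98)  [2]
  a=16..20: none
  a=21: (21, -12, 70), (21, 12, 70)  [2]
  a=22..24: none
  a=25: (25, -8, 58), (25, 8, 58)  [2]
  a=26: (26, -20, 59), (26, 20, 59)  [2]
  a=27..28: none
  a=29: (29, -8, 50), (29, 8, 50)  [2]
  a=30: (30, -12, 49), (30, 12, 49)  [2]
  a=31..34: none
  a=35: (35, -12, 42), (35, -2, 41), (35, 2, 41), (35, 12, 42)  [4]
  a=36: none
  a=37: (37, -6, 39), (37, 6, 39)  [2]
  a=38..43: none
Total reduced forms: 1 + 1 + 1 + 2 + 1 + 2 + 2 + 2 + 2 + 2 + 2 + 2 + 2 + 2 + 2 + 4 + 2 = 32
h = 32

32


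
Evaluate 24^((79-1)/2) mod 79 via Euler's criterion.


p = 79 is prime and the exponent is (p-1)/2 = 39, so by Euler's criterion 24^39 = (24/79) = +1 or -1 mod 79.
Compute by square-and-multiply:
  39 = 32 + 4 + 2 + 1 (binary 100111)
  Repeated squaring mod 79: 24^1 = 24, 24^2 = 23, 24^4 = 55, 24^8 = 23, 24^16 = 55, 24^32 = 23
  24^39 = 24^32 * 24^4 * 24^2 * 24^1 = 23 * 55 * 23 * 24 mod 79
    23 * 55 = 1265 = 1 mod 79
    1 * 23 = 23 = 23 mod 79
    23 * 24 = 552 = 78 mod 79
  24^39 = 78 mod 79
Result 78 = p - 1 = -1 mod 79: 24 is a quadratic non-residue mod 79. As a residue in [0, p-1] the value is 78.
24^39 mod 79 = 78

78


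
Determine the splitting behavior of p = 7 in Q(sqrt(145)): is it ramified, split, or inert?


K = Q(sqrt(145)). Since d mod 4 = 1, disc(K) = 145.
Check p | disc: 145 mod 7 = 5.
p does not divide disc. Compute Legendre symbol (d/p):
5^((7-1)/2) mod 7 = -1
(d/p) = -1, so p is inert: (p) stays prime with e=1, f=2, g=1.
Therefore p is inert.

inert


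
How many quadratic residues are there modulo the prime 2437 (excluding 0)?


For prime p, the number of non-zero quadratic residues is (p-1)/2.
= (2437-1)/2
= 1218

1218


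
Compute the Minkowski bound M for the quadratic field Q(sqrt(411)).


d = 411, d mod 4 = 3, so disc(K) = 4d = 1644; |disc(K)| = 1644
Real quadratic field, so n = 2, s = r2 = 0, r1 = 2
M = (n!/n^n) * (4/pi)^s * sqrt(|disc(K)|) = (2!/2^2) * (4/pi)^0 * sqrt(1644)
= 0.5 * 1.000000 * 40.546270
= 20.2731

20.2731


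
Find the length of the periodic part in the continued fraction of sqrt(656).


Run the CF algorithm for sqrt(656).
a_0 = floor(sqrt(656)) = 25; set m_0=0, q_0=1.
Recurrence: m' = q*a - m,  q' = (d - m'^2)/q,  a' = floor((a_0 + m')/q').
  step 1: m=25, q=31, a=1
  step 2: m=6, q=20, a=1
  step 3: m=14, q=23, a=1
  step 4: m=9, q=25, a=1
  step 5: m=16, q=16, a=2
  step 6: m=16, q=25, a=1
  step 7: m=9, q=23, a=1
  step 8: m=14, q=20, a=1
  step 9: m=6, q=31, a=1
  step 10: m=25, q=1, a=50
a_10 = 2*a_0 = 50, so the period closes here.
sqrt(656) = [25; 1, 1, 1, 1, 2, 1, 1, 1, 1, 50]
Period length = 10

10


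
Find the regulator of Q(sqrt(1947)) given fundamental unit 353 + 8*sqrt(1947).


epsilon = 353 + 8*sqrt(1947)
= 705.9986
R = ln(705.9986)
= 6.5596

6.5596


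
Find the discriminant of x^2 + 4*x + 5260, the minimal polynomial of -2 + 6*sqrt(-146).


The element -2 + 6*sqrt(-146) has minimal polynomial:
x^2 + 4*x + 5260
Discriminant = (4)^2 - 4*(5260)
= 16 - 21040
= -21024

-21024


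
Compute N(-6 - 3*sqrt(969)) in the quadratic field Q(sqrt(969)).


N(a + b*sqrt(d)) = a^2 - d*b^2
= (-6)^2 - (969)*(-3)^2
= 36 - 8721
= -8685

-8685


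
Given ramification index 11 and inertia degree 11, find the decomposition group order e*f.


|D_P| = e * f
= 11 * 11
= 121

121


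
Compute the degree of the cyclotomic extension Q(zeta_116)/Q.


The degree equals Euler's totient phi(116).
116 = 2^2 * 29
phi(116) = 56

56


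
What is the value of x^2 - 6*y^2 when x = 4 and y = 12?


x^2 - d*y^2
= 4^2 - 6*12^2
= 16 - 864
= -848

-848


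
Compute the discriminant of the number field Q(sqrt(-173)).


For K = Q(sqrt(d)) with d squarefree: disc(K) = d if d = 1 mod 4, and disc(K) = 4d if d = 2 or 3 mod 4.
Here d = -173, and d mod 4 = 3.
d = 3 mod 4, not 1 (O_K = Z[sqrt(d)]), so disc(K) = 4d = 4 * (-173) = -692

-692


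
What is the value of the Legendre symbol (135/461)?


p = 461 is prime, so compute (135/461) with the reciprocity algorithm (Jacobi-symbol steps: pull out 2s via (2/n), flip via reciprocity, reduce):
  reciprocity: (135/461) -> +(461/135)
  reduce: (56/135)
  pull out 2: (2/135) = +1  (since 135 mod 8 = 7)
  pull out 2: (2/135) = +1  (since 135 mod 8 = 7)
  pull out 2: (2/135) = +1  (since 135 mod 8 = 7)
  reciprocity: (7/135) -> -(135/7)
  reduce: (2/7)
  pull out 2: (2/7) = +1  (since 7 mod 8 = 7)
  (1/7) = 1
Product of signs = -1
(135/461) = -1

-1


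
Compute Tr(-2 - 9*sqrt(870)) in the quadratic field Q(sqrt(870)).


Tr(a + b*sqrt(d)) = (a + b*sqrt(d)) + (a - b*sqrt(d)) = 2a
= 2 * (-2)
= -4

-4


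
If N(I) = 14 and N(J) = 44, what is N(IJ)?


N(IJ) = N(I) * N(J)
= 14 * 44
= 616

616


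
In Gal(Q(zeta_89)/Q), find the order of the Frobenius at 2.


The Frobenius at p in Gal(Q(zeta_n)/Q) = (Z/nZ)* is the class of p, so its order is ord_89(2), the smallest k >= 1 with 2^k = 1 mod 89.
n = 89 = 89, phi(89) = 88; the order divides phi(n).
Divisors of 88: 1, 2, 4, 8, 11, 22, 44, 88
Repeated squaring mod 89: 2^1 = 2, 2^2 = 4, 2^4 = 16, 2^8 = 78, 2^16 = 32, 2^32 = 45, 2^64 = 67
Test divisors in increasing order:
  k=1: 2^1 = 2 mod 89
  k=2: 2^2 = 4 mod 89
  k=4: 2^4 = 16 mod 89
  k=8: 2^8 = 78 mod 89
  k=11: 2^11 = 78 * 4 * 2 = 1 mod 89  <- first divisor giving 1
Order = 11

11


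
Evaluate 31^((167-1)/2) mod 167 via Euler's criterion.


p = 167 is prime and the exponent is (p-1)/2 = 83, so by Euler's criterion 31^83 = (31/167) = +1 or -1 mod 167.
Compute by square-and-multiply:
  83 = 64 + 16 + 2 + 1 (binary 1010011)
  Repeated squaring mod 167: 31^1 = 31, 31^2 = 126, 31^4 = 11, 31^8 = 121, 31^16 = 112, 31^32 = 19, 31^64 = 27
  31^83 = 31^64 * 31^16 * 31^2 * 31^1 = 27 * 112 * 126 * 31 mod 167
    27 * 112 = 3024 = 18 mod 167
    18 * 126 = 2268 = 97 mod 167
    97 * 31 = 3007 = 1 mod 167
  31^83 = 1 mod 167
Result 1: 31 is a quadratic residue mod 167.
31^83 mod 167 = 1

1


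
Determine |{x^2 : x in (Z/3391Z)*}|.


For prime p, the number of non-zero quadratic residues is (p-1)/2.
= (3391-1)/2
= 1695

1695


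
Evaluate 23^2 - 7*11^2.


x^2 - d*y^2
= 23^2 - 7*11^2
= 529 - 847
= -318

-318


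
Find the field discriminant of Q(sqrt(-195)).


For K = Q(sqrt(d)) with d squarefree: disc(K) = d if d = 1 mod 4, and disc(K) = 4d if d = 2 or 3 mod 4.
Here d = -195, and d mod 4 = 1.
d = 1 mod 4 (O_K = Z[(1+sqrt(d))/2]), so disc(K) = d = -195

-195


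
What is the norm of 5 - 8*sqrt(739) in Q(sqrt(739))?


N(a + b*sqrt(d)) = a^2 - d*b^2
= (5)^2 - (739)*(-8)^2
= 25 - 47296
= -47271

-47271


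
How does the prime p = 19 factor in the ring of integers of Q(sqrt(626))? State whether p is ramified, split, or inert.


K = Q(sqrt(626)). Since d mod 4 = 2, disc(K) = 2504.
Check p | disc: 2504 mod 19 = 15.
p does not divide disc. Compute Legendre symbol (d/p):
18^((19-1)/2) mod 19 = -1
(d/p) = -1, so p is inert: (p) stays prime with e=1, f=2, g=1.
Therefore p is inert.

inert


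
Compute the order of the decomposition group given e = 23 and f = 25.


|D_P| = e * f
= 23 * 25
= 575

575


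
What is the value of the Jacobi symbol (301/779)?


Compute (301/779) via quadratic reciprocity:
  reciprocity: (301/779) -> +(779/301)
  reduce: (177/301)
  reciprocity: (177/301) -> +(301/177)
  reduce: (124/177)
  pull out 2: (2/177) = +1  (since 177 mod 8 = 1)
  pull out 2: (2/177) = +1  (since 177 mod 8 = 1)
  reciprocity: (31/177) -> +(177/31)
  reduce: (22/31)
  pull out 2: (2/31) = +1  (since 31 mod 8 = 7)
  reciprocity: (11/31) -> -(31/11)
  reduce: (9/11)
  reciprocity: (9/11) -> +(11/9)
  reduce: (2/9)
  pull out 2: (2/9) = +1  (since 9 mod 8 = 1)
  (1/9) = 1
Product of signs = -1

-1


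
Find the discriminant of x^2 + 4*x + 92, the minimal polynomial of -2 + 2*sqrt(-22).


The element -2 + 2*sqrt(-22) has minimal polynomial:
x^2 + 4*x + 92
Discriminant = (4)^2 - 4*(92)
= 16 - 368
= -352

-352


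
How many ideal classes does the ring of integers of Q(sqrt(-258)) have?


K = Q(sqrt(-258)). d mod 4 = 2, so D = disc(K) = 4d = -1032
h(K) equals the number of primitive reduced positive-definite forms (a, b, c) = a*x^2 + b*x*y + c*y^2 with b^2 - 4ac = D,
where reduced means |b| <= a <= c, with b >= 0 whenever |b| = a or a = c, and primitive means gcd(a, b, c) = 1.
Reduced forces 3a^2 <= |D| = 1032, so 1 <= a <= 18; b must have the parity of D, and c = (b^2 - D)/(4a) must be an integer >= a.
Enumerate a = 1..18, b in [-a, a]:
  a=1: (1, 0, 258)  [1]
  a=2: (2, 0, 129)  [1]
  a=3: (3, 0, 86)  [1]
  a=4..5: none
  a=6: (6, 0, 43)  [1]
  a=7: (7, -2, 37), (7, 2, 37)  [2]
  a=8..13: none
  a=14: (14, -12, 21), (14, 12, 21)  [2]
  a=15..18: none
Total reduced forms: 1 + 1 + 1 + 1 + 2 + 2 = 8
h = 8

8


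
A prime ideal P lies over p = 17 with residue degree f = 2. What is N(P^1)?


N(P^a) = p^(a*f)
= 17^(1*2)
= 17^2
= 289

289


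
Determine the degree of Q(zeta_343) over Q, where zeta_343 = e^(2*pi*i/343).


The degree equals Euler's totient phi(343).
343 = 7^3
phi(343) = 294

294


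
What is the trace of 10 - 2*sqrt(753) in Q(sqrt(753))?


Tr(a + b*sqrt(d)) = (a + b*sqrt(d)) + (a - b*sqrt(d)) = 2a
= 2 * (10)
= 20

20


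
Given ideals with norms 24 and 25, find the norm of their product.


N(IJ) = N(I) * N(J)
= 24 * 25
= 600

600


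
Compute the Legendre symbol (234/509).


p = 509 is prime, so compute (234/509) with the reciprocity algorithm (Jacobi-symbol steps: pull out 2s via (2/n), flip via reciprocity, reduce):
  pull out 2: (2/509) = -1  (since 509 mod 8 = 5)
  reciprocity: (117/509) -> +(509/117)
  reduce: (41/117)
  reciprocity: (41/117) -> +(117/41)
  reduce: (35/41)
  reciprocity: (35/41) -> +(41/35)
  reduce: (6/35)
  pull out 2: (2/35) = -1  (since 35 mod 8 = 3)
  reciprocity: (3/35) -> -(35/3)
  reduce: (2/3)
  pull out 2: (2/3) = -1  (since 3 mod 8 = 3)
  (1/3) = 1
Product of signs = 1
(234/509) = 1

1


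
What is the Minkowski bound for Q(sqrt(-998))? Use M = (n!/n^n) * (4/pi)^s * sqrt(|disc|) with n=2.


d = -998, d mod 4 = 2, so disc(K) = 4d = -3992; |disc(K)| = 3992
Imaginary quadratic field, so n = 2, s = r2 = 1, r1 = 0
M = (n!/n^n) * (4/pi)^s * sqrt(|disc(K)|) = (2!/2^2) * (4/pi)^1 * sqrt(3992)
= 0.5 * 1.273240 * 63.182276
= 40.2231

40.2231


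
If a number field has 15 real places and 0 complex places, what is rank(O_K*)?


By Dirichlet's unit theorem:
rank = r1 + r2 - 1
= 15 + 0 - 1
= 14

14


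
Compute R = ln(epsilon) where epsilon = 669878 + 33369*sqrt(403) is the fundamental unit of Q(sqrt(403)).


epsilon = 669878 + 33369*sqrt(403)
= 1.3398e+06
R = ln(1.3398e+06)
= 14.1080

14.1080


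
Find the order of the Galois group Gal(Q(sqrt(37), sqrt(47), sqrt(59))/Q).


The 3 square roots of distinct primes are multiplicatively independent over Q,
so [K:Q] = 2^3 and Gal(K/Q) is isomorphic to (Z/2Z)^3.
|Gal| = 2^3 = 8

8


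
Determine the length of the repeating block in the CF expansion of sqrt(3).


Run the CF algorithm for sqrt(3).
a_0 = floor(sqrt(3)) = 1; set m_0=0, q_0=1.
Recurrence: m' = q*a - m,  q' = (d - m'^2)/q,  a' = floor((a_0 + m')/q').
  step 1: m=1, q=2, a=1
  step 2: m=1, q=1, a=2
a_2 = 2*a_0 = 2, so the period closes here.
sqrt(3) = [1; 1, 2]
Period length = 2

2


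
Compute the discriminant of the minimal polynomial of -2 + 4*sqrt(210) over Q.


The element -2 + 4*sqrt(210) has minimal polynomial:
x^2 + 4*x - 3356
Discriminant = (4)^2 - 4*(-3356)
= 16 + 13424
= 13440

13440


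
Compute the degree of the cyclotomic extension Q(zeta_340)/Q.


The degree equals Euler's totient phi(340).
340 = 2^2 * 5 * 17
phi(340) = 128

128


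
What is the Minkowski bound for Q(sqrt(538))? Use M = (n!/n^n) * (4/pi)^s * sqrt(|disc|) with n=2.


d = 538, d mod 4 = 2, so disc(K) = 4d = 2152; |disc(K)| = 2152
Real quadratic field, so n = 2, s = r2 = 0, r1 = 2
M = (n!/n^n) * (4/pi)^s * sqrt(|disc(K)|) = (2!/2^2) * (4/pi)^0 * sqrt(2152)
= 0.5 * 1.000000 * 46.389654
= 23.1948

23.1948


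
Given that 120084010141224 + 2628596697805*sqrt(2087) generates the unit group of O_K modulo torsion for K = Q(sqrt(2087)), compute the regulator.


epsilon = 120084010141224 + 2628596697805*sqrt(2087)
= 2.4017e+14
R = ln(2.4017e+14)
= 33.1124

33.1124


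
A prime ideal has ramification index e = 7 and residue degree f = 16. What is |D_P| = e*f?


|D_P| = e * f
= 7 * 16
= 112

112


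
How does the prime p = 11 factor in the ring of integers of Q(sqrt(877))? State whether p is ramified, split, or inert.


K = Q(sqrt(877)). Since d mod 4 = 1, disc(K) = 877.
Check p | disc: 877 mod 11 = 8.
p does not divide disc. Compute Legendre symbol (d/p):
8^((11-1)/2) mod 11 = -1
(d/p) = -1, so p is inert: (p) stays prime with e=1, f=2, g=1.
Therefore p is inert.

inert


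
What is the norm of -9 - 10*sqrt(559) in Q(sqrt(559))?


N(a + b*sqrt(d)) = a^2 - d*b^2
= (-9)^2 - (559)*(-10)^2
= 81 - 55900
= -55819

-55819


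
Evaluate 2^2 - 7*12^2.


x^2 - d*y^2
= 2^2 - 7*12^2
= 4 - 1008
= -1004

-1004


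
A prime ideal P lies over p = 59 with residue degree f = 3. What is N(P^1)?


N(P^a) = p^(a*f)
= 59^(1*3)
= 59^3
= 205379

205379


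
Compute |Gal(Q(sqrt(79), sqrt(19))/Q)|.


The 2 square roots of distinct primes are multiplicatively independent over Q,
so [K:Q] = 2^2 and Gal(K/Q) is isomorphic to (Z/2Z)^2.
|Gal| = 2^2 = 4

4


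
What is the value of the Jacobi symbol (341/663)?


Compute (341/663) via quadratic reciprocity:
  reciprocity: (341/663) -> +(663/341)
  reduce: (322/341)
  pull out 2: (2/341) = -1  (since 341 mod 8 = 5)
  reciprocity: (161/341) -> +(341/161)
  reduce: (19/161)
  reciprocity: (19/161) -> +(161/19)
  reduce: (9/19)
  reciprocity: (9/19) -> +(19/9)
  reduce: (1/9)
  (1/9) = 1
Product of signs = -1

-1


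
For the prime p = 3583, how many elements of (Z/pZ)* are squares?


For prime p, the number of non-zero quadratic residues is (p-1)/2.
= (3583-1)/2
= 1791

1791


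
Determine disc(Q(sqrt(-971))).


For K = Q(sqrt(d)) with d squarefree: disc(K) = d if d = 1 mod 4, and disc(K) = 4d if d = 2 or 3 mod 4.
Here d = -971, and d mod 4 = 1.
d = 1 mod 4 (O_K = Z[(1+sqrt(d))/2]), so disc(K) = d = -971

-971


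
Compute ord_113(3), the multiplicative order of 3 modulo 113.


We want ord_113(3), the smallest k >= 1 with 3^k = 1 mod 113.
n = 113 = 113, phi(113) = 112; the order divides phi(n).
Divisors of 112: 1, 2, 4, 7, 8, 14, 16, 28, 56, 112
Repeated squaring mod 113: 3^1 = 3, 3^2 = 9, 3^4 = 81, 3^8 = 7, 3^16 = 49, 3^32 = 28, 3^64 = 106
Test divisors in increasing order:
  k=1: 3^1 = 3 mod 113
  k=2: 3^2 = 9 mod 113
  k=4: 3^4 = 81 mod 113
  k=7: 3^7 = 81 * 9 * 3 = 40 mod 113
  k=8: 3^8 = 7 mod 113
  k=14: 3^14 = 7 * 81 * 9 = 18 mod 113
  k=16: 3^16 = 49 mod 113
  k=28: 3^28 = 49 * 7 * 81 = 98 mod 113
  k=56: 3^56 = 28 * 49 * 7 = 112 mod 113
  k=112: 3^112 = 106 * 28 * 49 = 1 mod 113  <- first divisor giving 1
Order = 112

112


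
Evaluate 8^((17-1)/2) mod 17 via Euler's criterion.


p = 17 is prime and the exponent is (p-1)/2 = 8, so by Euler's criterion 8^8 = (8/17) = +1 or -1 mod 17.
Compute by square-and-multiply:
  8 = 8 (binary 1000)
  Repeated squaring mod 17: 8^1 = 8, 8^2 = 13, 8^4 = 16, 8^8 = 1
  8^8 = 1 mod 17
Result 1: 8 is a quadratic residue mod 17.
8^8 mod 17 = 1

1


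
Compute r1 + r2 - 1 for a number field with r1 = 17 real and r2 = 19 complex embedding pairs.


By Dirichlet's unit theorem:
rank = r1 + r2 - 1
= 17 + 19 - 1
= 35

35


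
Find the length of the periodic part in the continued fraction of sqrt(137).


Run the CF algorithm for sqrt(137).
a_0 = floor(sqrt(137)) = 11; set m_0=0, q_0=1.
Recurrence: m' = q*a - m,  q' = (d - m'^2)/q,  a' = floor((a_0 + m')/q').
  step 1: m=11, q=16, a=1
  step 2: m=5, q=7, a=2
  step 3: m=9, q=8, a=2
  step 4: m=7, q=11, a=1
  step 5: m=4, q=11, a=1
  step 6: m=7, q=8, a=2
  step 7: m=9, q=7, a=2
  step 8: m=5, q=16, a=1
  step 9: m=11, q=1, a=22
a_9 = 2*a_0 = 22, so the period closes here.
sqrt(137) = [11; 1, 2, 2, 1, 1, 2, 2, 1, 22]
Period length = 9

9


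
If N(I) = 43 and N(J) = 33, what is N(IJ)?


N(IJ) = N(I) * N(J)
= 43 * 33
= 1419

1419


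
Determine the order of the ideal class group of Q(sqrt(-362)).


K = Q(sqrt(-362)). d mod 4 = 2, so D = disc(K) = 4d = -1448
h(K) equals the number of primitive reduced positive-definite forms (a, b, c) = a*x^2 + b*x*y + c*y^2 with b^2 - 4ac = D,
where reduced means |b| <= a <= c, with b >= 0 whenever |b| = a or a = c, and primitive means gcd(a, b, c) = 1.
Reduced forces 3a^2 <= |D| = 1448, so 1 <= a <= 21; b must have the parity of D, and c = (b^2 - D)/(4a) must be an integer >= a.
Enumerate a = 1..21, b in [-a, a]:
  a=1: (1, 0, 362)  [1]
  a=2: (2, 0, 181)  [1]
  a=3: (3, -2, 121), (3, 2, 121)  [2]
  a=4..5: none
  a=6: (6, -4, 61), (6, 4, 61)  [2]
  a=7: (7, -6, 53), (7, 6, 53)  [2]
  a=8: none
  a=9: (9, -8, 42), (9, 8, 42)  [2]
  a=10: none
  a=11: (11, -2, 33), (11, 2, 33)  [2]
  a=12..13: none
  a=14: (14, -8, 27), (14, 8, 27)  [2]
  a=15..17: none
  a=18: (18, -8, 21), (18, 8, 21)  [2]
  a=19..20: none
  a=21: (21, -20, 22), (21, 20, 22)  [2]
Total reduced forms: 1 + 1 + 2 + 2 + 2 + 2 + 2 + 2 + 2 + 2 = 18
h = 18

18
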